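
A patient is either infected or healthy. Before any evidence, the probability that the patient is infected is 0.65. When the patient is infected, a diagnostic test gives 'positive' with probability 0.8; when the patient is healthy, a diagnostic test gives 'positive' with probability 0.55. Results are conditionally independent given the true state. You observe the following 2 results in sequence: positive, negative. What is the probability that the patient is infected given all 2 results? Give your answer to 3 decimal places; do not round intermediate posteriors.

After 'positive': P(infected) = 0.8·0.6500 / (0.8·0.6500 + 0.55·0.3500) ≈ 0.7298
After 'negative': P(infected) = 0.2·0.7298 / (0.2·0.7298 + 0.45·0.2702) ≈ 0.5456

0.546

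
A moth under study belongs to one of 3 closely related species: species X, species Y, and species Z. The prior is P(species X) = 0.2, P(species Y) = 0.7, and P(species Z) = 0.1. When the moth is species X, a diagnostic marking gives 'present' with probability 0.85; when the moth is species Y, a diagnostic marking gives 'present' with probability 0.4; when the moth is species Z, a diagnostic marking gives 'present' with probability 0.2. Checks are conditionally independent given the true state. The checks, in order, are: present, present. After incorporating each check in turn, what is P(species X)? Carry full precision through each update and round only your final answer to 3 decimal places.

After 'present': normaliser = 0.85·0.2000 + 0.4·0.7000 + 0.2·0.1000; P(species X) ≈ 0.3617, P(species Y) ≈ 0.5957, P(species Z) ≈ 0.0426
After 'present': normaliser = 0.85·0.3617 + 0.4·0.5957 + 0.2·0.0426; P(species X) ≈ 0.5547, P(species Y) ≈ 0.4299, P(species Z) ≈ 0.0154

0.555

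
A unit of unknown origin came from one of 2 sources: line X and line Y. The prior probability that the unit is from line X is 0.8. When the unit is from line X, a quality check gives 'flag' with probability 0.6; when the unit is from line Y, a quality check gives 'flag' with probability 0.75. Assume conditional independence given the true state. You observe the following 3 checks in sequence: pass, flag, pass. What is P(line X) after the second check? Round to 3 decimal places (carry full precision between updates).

0.837

After 'pass': P(line X) = 0.4·0.8000 / (0.4·0.8000 + 0.25·0.2000) ≈ 0.8649
After 'flag': P(line X) = 0.6·0.8649 / (0.6·0.8649 + 0.75·0.1351) ≈ 0.8366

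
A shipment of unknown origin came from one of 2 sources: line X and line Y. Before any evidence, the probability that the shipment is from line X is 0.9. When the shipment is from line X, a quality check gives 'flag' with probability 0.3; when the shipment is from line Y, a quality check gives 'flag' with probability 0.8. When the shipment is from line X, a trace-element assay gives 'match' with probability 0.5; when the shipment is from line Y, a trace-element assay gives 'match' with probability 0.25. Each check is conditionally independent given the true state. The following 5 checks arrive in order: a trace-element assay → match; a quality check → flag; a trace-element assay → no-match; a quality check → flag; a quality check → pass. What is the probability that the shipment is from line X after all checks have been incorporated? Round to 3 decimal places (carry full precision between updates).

After a trace-element assay='match': P(line X) = 0.5·0.9000 / (0.5·0.9000 + 0.25·0.1000) ≈ 0.9474
After a quality check='flag': P(line X) = 0.3·0.9474 / (0.3·0.9474 + 0.8·0.0526) ≈ 0.8710
After a trace-element assay='no-match': P(line X) = 0.5·0.8710 / (0.5·0.8710 + 0.75·0.1290) ≈ 0.8182
After a quality check='flag': P(line X) = 0.3·0.8182 / (0.3·0.8182 + 0.8·0.1818) ≈ 0.6279
After a quality check='pass': P(line X) = 0.7·0.6279 / (0.7·0.6279 + 0.2·0.3721) ≈ 0.8552

0.855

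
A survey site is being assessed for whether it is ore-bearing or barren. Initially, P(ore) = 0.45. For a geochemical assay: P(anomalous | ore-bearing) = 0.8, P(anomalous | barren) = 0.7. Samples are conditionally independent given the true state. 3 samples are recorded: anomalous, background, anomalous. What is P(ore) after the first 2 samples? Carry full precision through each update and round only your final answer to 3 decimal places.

After 'anomalous': P(ore) = 0.8·0.4500 / (0.8·0.4500 + 0.7·0.5500) ≈ 0.4832
After 'background': P(ore) = 0.2·0.4832 / (0.2·0.4832 + 0.3·0.5168) ≈ 0.3840

0.384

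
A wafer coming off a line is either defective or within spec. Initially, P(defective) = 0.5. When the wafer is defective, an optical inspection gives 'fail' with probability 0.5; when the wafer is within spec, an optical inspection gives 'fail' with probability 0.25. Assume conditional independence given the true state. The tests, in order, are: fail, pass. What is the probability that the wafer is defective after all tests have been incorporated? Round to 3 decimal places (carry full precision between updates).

After 'fail': P(defective) = 0.5·0.5000 / (0.5·0.5000 + 0.25·0.5000) ≈ 0.6667
After 'pass': P(defective) = 0.5·0.6667 / (0.5·0.6667 + 0.75·0.3333) ≈ 0.5714

0.571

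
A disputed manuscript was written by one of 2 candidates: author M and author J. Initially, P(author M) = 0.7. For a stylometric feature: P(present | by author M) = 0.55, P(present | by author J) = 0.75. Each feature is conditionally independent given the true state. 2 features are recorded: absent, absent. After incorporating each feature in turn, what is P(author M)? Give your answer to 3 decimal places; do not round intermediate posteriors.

0.883

After 'absent': P(author M) = 0.45·0.7000 / (0.45·0.7000 + 0.25·0.3000) ≈ 0.8077
After 'absent': P(author M) = 0.45·0.8077 / (0.45·0.8077 + 0.25·0.1923) ≈ 0.8832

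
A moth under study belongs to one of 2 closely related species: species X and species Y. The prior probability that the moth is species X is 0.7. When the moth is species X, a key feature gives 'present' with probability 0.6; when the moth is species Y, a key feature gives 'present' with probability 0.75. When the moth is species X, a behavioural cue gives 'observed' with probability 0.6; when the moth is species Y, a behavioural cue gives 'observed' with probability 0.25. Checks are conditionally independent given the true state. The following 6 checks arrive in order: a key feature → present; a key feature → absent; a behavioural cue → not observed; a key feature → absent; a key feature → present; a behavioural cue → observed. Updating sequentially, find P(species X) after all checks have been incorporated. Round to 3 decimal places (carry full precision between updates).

0.830

After a key feature='present': P(species X) = 0.6·0.7000 / (0.6·0.7000 + 0.75·0.3000) ≈ 0.6512
After a key feature='absent': P(species X) = 0.4·0.6512 / (0.4·0.6512 + 0.25·0.3488) ≈ 0.7492
After a behavioural cue='not observed': P(species X) = 0.4·0.7492 / (0.4·0.7492 + 0.75·0.2508) ≈ 0.6143
After a key feature='absent': P(species X) = 0.4·0.6143 / (0.4·0.6143 + 0.25·0.3857) ≈ 0.7182
After a key feature='present': P(species X) = 0.6·0.7182 / (0.6·0.7182 + 0.75·0.2818) ≈ 0.6709
After a behavioural cue='observed': P(species X) = 0.6·0.6709 / (0.6·0.6709 + 0.25·0.3291) ≈ 0.8303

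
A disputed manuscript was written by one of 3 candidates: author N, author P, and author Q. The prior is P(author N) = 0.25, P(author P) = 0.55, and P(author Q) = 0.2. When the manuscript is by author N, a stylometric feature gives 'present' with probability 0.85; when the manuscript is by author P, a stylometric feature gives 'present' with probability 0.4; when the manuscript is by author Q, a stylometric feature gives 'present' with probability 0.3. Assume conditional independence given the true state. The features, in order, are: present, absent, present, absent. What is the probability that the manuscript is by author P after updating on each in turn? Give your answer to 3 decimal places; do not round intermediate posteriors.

0.711

After 'present': normaliser = 0.85·0.2500 + 0.4·0.5500 + 0.3·0.2000; P(author N) ≈ 0.4315, P(author P) ≈ 0.4467, P(author Q) ≈ 0.1218
After 'absent': normaliser = 0.15·0.4315 + 0.6·0.4467 + 0.7·0.1218; P(author N) ≈ 0.1548, P(author P) ≈ 0.6412, P(author Q) ≈ 0.2040
After 'present': normaliser = 0.85·0.1548 + 0.4·0.6412 + 0.3·0.2040; P(author N) ≈ 0.2929, P(author P) ≈ 0.5708, P(author Q) ≈ 0.1362
After 'absent': normaliser = 0.15·0.2929 + 0.6·0.5708 + 0.7·0.1362; P(author N) ≈ 0.0912, P(author P) ≈ 0.7109, P(author Q) ≈ 0.1979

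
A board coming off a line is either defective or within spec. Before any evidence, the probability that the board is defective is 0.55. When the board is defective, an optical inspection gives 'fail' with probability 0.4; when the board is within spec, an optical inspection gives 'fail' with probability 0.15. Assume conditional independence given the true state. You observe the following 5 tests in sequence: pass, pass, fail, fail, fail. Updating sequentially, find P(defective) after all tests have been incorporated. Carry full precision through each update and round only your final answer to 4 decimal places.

0.9203

After 'pass': P(defective) = 0.6·0.5500 / (0.6·0.5500 + 0.85·0.4500) ≈ 0.4632
After 'pass': P(defective) = 0.6·0.4632 / (0.6·0.4632 + 0.85·0.5368) ≈ 0.3785
After 'fail': P(defective) = 0.4·0.3785 / (0.4·0.3785 + 0.15·0.6215) ≈ 0.6189
After 'fail': P(defective) = 0.4·0.6189 / (0.4·0.6189 + 0.15·0.3811) ≈ 0.8124
After 'fail': P(defective) = 0.4·0.8124 / (0.4·0.8124 + 0.15·0.1876) ≈ 0.9203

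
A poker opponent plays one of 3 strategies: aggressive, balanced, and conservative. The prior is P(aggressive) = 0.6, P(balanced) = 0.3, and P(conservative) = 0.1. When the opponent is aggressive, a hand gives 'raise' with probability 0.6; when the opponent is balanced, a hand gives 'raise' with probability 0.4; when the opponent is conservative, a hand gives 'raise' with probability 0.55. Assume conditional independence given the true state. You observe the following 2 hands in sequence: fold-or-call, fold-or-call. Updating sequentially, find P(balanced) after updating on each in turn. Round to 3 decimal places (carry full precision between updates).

After 'fold-or-call': normaliser = 0.4·0.6000 + 0.6·0.3000 + 0.45·0.1000; P(aggressive) ≈ 0.5161, P(balanced) ≈ 0.3871, P(conservative) ≈ 0.0968
After 'fold-or-call': normaliser = 0.4·0.5161 + 0.6·0.3871 + 0.45·0.0968; P(aggressive) ≈ 0.4281, P(balanced) ≈ 0.4816, P(conservative) ≈ 0.0903

0.482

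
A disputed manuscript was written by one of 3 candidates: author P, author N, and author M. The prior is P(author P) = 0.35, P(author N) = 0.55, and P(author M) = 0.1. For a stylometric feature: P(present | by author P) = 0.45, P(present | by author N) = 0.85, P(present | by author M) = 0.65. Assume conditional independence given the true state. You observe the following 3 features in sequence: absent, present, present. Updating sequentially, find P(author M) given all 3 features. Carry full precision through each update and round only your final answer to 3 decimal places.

0.130

After 'absent': normaliser = 0.55·0.3500 + 0.15·0.5500 + 0.35·0.1000; P(author P) ≈ 0.6210, P(author N) ≈ 0.2661, P(author M) ≈ 0.1129
After 'present': normaliser = 0.45·0.6210 + 0.85·0.2661 + 0.65·0.1129; P(author P) ≈ 0.4826, P(author N) ≈ 0.3907, P(author M) ≈ 0.1267
After 'present': normaliser = 0.45·0.4826 + 0.85·0.3907 + 0.65·0.1267; P(author P) ≈ 0.3438, P(author N) ≈ 0.5257, P(author M) ≈ 0.1304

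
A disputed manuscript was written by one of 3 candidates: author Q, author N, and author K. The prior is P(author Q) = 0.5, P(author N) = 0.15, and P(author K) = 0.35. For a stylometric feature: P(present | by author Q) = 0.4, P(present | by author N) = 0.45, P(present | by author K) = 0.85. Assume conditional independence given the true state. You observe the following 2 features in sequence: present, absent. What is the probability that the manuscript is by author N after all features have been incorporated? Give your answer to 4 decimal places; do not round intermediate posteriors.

Each posterior becomes the prior for the next update.
After 'present': normaliser = 0.4·0.5000 + 0.45·0.1500 + 0.85·0.3500; P(author Q) ≈ 0.3540, P(author N) ≈ 0.1195, P(author K) ≈ 0.5265
After 'absent': normaliser = 0.6·0.3540 + 0.55·0.1195 + 0.15·0.5265; P(author Q) ≈ 0.5948, P(author N) ≈ 0.1840, P(author K) ≈ 0.2212

0.1840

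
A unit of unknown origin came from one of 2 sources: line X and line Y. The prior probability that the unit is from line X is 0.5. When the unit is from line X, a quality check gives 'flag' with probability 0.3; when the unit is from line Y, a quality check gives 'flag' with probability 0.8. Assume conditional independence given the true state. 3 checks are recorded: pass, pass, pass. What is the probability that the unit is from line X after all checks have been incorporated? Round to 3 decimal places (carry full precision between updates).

After 'pass': P(line X) = 0.7·0.5000 / (0.7·0.5000 + 0.2·0.5000) ≈ 0.7778
After 'pass': P(line X) = 0.7·0.7778 / (0.7·0.7778 + 0.2·0.2222) ≈ 0.9245
After 'pass': P(line X) = 0.7·0.9245 / (0.7·0.9245 + 0.2·0.0755) ≈ 0.9772

0.977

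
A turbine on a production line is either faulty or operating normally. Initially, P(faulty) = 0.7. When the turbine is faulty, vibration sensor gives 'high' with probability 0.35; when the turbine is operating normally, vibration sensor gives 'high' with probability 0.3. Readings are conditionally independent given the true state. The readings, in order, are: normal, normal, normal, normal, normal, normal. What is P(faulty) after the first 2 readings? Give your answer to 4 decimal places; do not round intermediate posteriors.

0.6680

After 'normal': P(faulty) = 0.65·0.7000 / (0.65·0.7000 + 0.7·0.3000) ≈ 0.6842
After 'normal': P(faulty) = 0.65·0.6842 / (0.65·0.6842 + 0.7·0.3158) ≈ 0.6680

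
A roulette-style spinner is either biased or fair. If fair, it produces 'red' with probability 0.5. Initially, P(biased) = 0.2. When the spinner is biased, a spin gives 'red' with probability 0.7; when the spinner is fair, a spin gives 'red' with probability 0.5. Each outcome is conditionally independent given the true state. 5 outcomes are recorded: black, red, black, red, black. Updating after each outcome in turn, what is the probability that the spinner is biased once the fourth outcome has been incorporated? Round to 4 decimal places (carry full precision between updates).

0.1499

After 'black': P(biased) = 0.3·0.2000 / (0.3·0.2000 + 0.5·0.8000) ≈ 0.1304
After 'red': P(biased) = 0.7·0.1304 / (0.7·0.1304 + 0.5·0.8696) ≈ 0.1736
After 'black': P(biased) = 0.3·0.1736 / (0.3·0.1736 + 0.5·0.8264) ≈ 0.1119
After 'red': P(biased) = 0.7·0.1119 / (0.7·0.1119 + 0.5·0.8881) ≈ 0.1499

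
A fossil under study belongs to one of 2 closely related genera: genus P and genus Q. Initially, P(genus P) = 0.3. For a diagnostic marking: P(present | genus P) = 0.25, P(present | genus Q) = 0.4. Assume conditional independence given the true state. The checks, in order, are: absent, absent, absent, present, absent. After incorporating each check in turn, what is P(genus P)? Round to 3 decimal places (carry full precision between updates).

0.395

Apply Bayes' rule sequentially, carrying P(genus P) forward.
After 'absent': P(genus P) = 0.75·0.3000 / (0.75·0.3000 + 0.6·0.7000) ≈ 0.3488
After 'absent': P(genus P) = 0.75·0.3488 / (0.75·0.3488 + 0.6·0.6512) ≈ 0.4011
After 'absent': P(genus P) = 0.75·0.4011 / (0.75·0.4011 + 0.6·0.5989) ≈ 0.4557
After 'present': P(genus P) = 0.25·0.4557 / (0.25·0.4557 + 0.4·0.5443) ≈ 0.3435
After 'absent': P(genus P) = 0.75·0.3435 / (0.75·0.3435 + 0.6·0.6565) ≈ 0.3954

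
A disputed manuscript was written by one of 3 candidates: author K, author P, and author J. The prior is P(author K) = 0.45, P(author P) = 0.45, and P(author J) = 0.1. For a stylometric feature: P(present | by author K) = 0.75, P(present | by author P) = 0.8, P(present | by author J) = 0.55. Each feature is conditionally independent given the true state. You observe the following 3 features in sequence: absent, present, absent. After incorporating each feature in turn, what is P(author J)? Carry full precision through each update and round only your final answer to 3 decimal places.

Apply Bayes' rule sequentially, carrying P(author J) forward.
After 'absent': normaliser = 0.25·0.4500 + 0.2·0.4500 + 0.45·0.1000; P(author K) ≈ 0.4545, P(author P) ≈ 0.3636, P(author J) ≈ 0.1818
After 'present': normaliser = 0.75·0.4545 + 0.8·0.3636 + 0.55·0.1818; P(author K) ≈ 0.4658, P(author P) ≈ 0.3975, P(author J) ≈ 0.1366
After 'absent': normaliser = 0.25·0.4658 + 0.2·0.3975 + 0.45·0.1366; P(author K) ≈ 0.4524, P(author P) ≈ 0.3088, P(author J) ≈ 0.2388

0.239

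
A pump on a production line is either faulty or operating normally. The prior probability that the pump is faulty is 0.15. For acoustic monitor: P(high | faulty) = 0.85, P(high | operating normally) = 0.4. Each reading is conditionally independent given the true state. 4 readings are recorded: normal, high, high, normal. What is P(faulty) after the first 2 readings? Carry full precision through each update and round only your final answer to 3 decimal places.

0.086

After 'normal': P(faulty) = 0.15·0.1500 / (0.15·0.1500 + 0.6·0.8500) ≈ 0.0423
After 'high': P(faulty) = 0.85·0.0423 / (0.85·0.0423 + 0.4·0.9577) ≈ 0.0857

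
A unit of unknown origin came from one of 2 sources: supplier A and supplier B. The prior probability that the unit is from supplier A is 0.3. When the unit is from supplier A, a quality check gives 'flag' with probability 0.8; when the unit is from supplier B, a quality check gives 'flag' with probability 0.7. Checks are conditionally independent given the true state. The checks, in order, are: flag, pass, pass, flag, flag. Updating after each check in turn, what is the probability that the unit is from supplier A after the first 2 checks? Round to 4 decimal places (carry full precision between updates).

After 'flag': P(supplier A) = 0.8·0.3000 / (0.8·0.3000 + 0.7·0.7000) ≈ 0.3288
After 'pass': P(supplier A) = 0.2·0.3288 / (0.2·0.3288 + 0.3·0.6712) ≈ 0.2462

0.2462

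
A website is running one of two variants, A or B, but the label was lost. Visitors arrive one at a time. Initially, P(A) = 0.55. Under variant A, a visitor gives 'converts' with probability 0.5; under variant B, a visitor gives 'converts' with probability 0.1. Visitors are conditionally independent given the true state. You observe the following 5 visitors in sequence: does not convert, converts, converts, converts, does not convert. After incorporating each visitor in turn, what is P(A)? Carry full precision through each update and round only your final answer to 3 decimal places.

After 'does not convert': P(A) = 0.5·0.5500 / (0.5·0.5500 + 0.9·0.4500) ≈ 0.4044
After 'converts': P(A) = 0.5·0.4044 / (0.5·0.4044 + 0.1·0.5956) ≈ 0.7725
After 'converts': P(A) = 0.5·0.7725 / (0.5·0.7725 + 0.1·0.2275) ≈ 0.9444
After 'converts': P(A) = 0.5·0.9444 / (0.5·0.9444 + 0.1·0.0556) ≈ 0.9884
After 'does not convert': P(A) = 0.5·0.9884 / (0.5·0.9884 + 0.9·0.0116) ≈ 0.9792

0.979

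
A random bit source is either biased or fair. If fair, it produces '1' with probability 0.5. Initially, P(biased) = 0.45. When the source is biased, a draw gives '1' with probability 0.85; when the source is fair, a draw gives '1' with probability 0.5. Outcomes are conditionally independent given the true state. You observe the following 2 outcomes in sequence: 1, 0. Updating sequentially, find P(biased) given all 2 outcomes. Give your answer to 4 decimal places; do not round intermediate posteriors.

0.2944

After '1': P(biased) = 0.85·0.4500 / (0.85·0.4500 + 0.5·0.5500) ≈ 0.5817
After '0': P(biased) = 0.15·0.5817 / (0.15·0.5817 + 0.5·0.4183) ≈ 0.2944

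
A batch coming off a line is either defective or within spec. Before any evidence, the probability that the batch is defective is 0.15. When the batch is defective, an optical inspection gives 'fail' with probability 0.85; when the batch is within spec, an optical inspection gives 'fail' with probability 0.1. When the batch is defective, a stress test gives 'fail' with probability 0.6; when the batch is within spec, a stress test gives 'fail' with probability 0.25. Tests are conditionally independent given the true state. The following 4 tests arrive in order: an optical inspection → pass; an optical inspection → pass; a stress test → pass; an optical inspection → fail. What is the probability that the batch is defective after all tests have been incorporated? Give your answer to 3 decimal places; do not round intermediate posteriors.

Each posterior becomes the prior for the next update.
After an optical inspection='pass': P(defective) = 0.15·0.1500 / (0.15·0.1500 + 0.9·0.8500) ≈ 0.0286
After an optical inspection='pass': P(defective) = 0.15·0.0286 / (0.15·0.0286 + 0.9·0.9714) ≈ 0.0049
After a stress test='pass': P(defective) = 0.4·0.0049 / (0.4·0.0049 + 0.75·0.9951) ≈ 0.0026
After an optical inspection='fail': P(defective) = 0.85·0.0026 / (0.85·0.0026 + 0.1·0.9974) ≈ 0.0217

0.022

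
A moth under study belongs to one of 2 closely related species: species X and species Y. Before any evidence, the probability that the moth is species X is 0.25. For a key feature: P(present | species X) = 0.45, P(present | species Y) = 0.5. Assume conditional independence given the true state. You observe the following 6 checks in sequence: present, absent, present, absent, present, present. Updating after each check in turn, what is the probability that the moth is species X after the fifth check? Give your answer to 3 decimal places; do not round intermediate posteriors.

Apply Bayes' rule sequentially, carrying P(species X) forward.
After 'present': P(species X) = 0.45·0.2500 / (0.45·0.2500 + 0.5·0.7500) ≈ 0.2308
After 'absent': P(species X) = 0.55·0.2308 / (0.55·0.2308 + 0.5·0.7692) ≈ 0.2481
After 'present': P(species X) = 0.45·0.2481 / (0.45·0.2481 + 0.5·0.7519) ≈ 0.2290
After 'absent': P(species X) = 0.55·0.2290 / (0.55·0.2290 + 0.5·0.7710) ≈ 0.2463
After 'present': P(species X) = 0.45·0.2463 / (0.45·0.2463 + 0.5·0.7537) ≈ 0.2272

0.227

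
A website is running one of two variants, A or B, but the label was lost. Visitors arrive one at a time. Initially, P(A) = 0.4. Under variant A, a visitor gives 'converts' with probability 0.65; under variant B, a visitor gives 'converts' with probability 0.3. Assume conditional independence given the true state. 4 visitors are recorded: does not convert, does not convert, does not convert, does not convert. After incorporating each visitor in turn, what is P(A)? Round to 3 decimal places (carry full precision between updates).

0.040

After 'does not convert': P(A) = 0.35·0.4000 / (0.35·0.4000 + 0.7·0.6000) ≈ 0.2500
After 'does not convert': P(A) = 0.35·0.2500 / (0.35·0.2500 + 0.7·0.7500) ≈ 0.1429
After 'does not convert': P(A) = 0.35·0.1429 / (0.35·0.1429 + 0.7·0.8571) ≈ 0.0769
After 'does not convert': P(A) = 0.35·0.0769 / (0.35·0.0769 + 0.7·0.9231) ≈ 0.0400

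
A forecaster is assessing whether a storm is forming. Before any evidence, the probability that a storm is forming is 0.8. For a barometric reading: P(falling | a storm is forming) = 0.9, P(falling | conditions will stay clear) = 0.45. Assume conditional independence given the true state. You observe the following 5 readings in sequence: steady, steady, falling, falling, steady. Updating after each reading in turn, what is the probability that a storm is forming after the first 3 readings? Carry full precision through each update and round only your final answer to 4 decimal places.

0.2092

After 'steady': P(storm) = 0.1·0.8000 / (0.1·0.8000 + 0.55·0.2000) ≈ 0.4211
After 'steady': P(storm) = 0.1·0.4211 / (0.1·0.4211 + 0.55·0.5789) ≈ 0.1168
After 'falling': P(storm) = 0.9·0.1168 / (0.9·0.1168 + 0.45·0.8832) ≈ 0.2092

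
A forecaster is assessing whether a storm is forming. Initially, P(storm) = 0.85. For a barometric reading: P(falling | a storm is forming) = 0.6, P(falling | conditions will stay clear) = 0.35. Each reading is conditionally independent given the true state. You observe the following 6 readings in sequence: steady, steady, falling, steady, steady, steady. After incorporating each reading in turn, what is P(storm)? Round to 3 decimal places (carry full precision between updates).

0.462

After 'steady': P(storm) = 0.4·0.8500 / (0.4·0.8500 + 0.65·0.1500) ≈ 0.7771
After 'steady': P(storm) = 0.4·0.7771 / (0.4·0.7771 + 0.65·0.2229) ≈ 0.6821
After 'falling': P(storm) = 0.6·0.6821 / (0.6·0.6821 + 0.35·0.3179) ≈ 0.7863
After 'steady': P(storm) = 0.4·0.7863 / (0.4·0.7863 + 0.65·0.2137) ≈ 0.6936
After 'steady': P(storm) = 0.4·0.6936 / (0.4·0.6936 + 0.65·0.3064) ≈ 0.5821
After 'steady': P(storm) = 0.4·0.5821 / (0.4·0.5821 + 0.65·0.4179) ≈ 0.4616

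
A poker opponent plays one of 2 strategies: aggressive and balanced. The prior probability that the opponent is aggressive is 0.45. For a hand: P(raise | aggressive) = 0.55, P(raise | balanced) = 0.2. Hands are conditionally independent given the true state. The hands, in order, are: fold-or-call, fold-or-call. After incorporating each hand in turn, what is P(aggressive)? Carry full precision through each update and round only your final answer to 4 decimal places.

After 'fold-or-call': P(aggressive) = 0.45·0.4500 / (0.45·0.4500 + 0.8·0.5500) ≈ 0.3152
After 'fold-or-call': P(aggressive) = 0.45·0.3152 / (0.45·0.3152 + 0.8·0.6848) ≈ 0.2056

0.2056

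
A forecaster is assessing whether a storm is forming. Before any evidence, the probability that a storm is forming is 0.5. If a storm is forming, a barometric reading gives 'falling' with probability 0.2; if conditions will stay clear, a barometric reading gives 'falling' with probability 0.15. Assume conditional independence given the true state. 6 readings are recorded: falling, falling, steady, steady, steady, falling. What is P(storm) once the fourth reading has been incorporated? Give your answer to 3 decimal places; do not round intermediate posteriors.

0.612

After 'falling': P(storm) = 0.2·0.5000 / (0.2·0.5000 + 0.15·0.5000) ≈ 0.5714
After 'falling': P(storm) = 0.2·0.5714 / (0.2·0.5714 + 0.15·0.4286) ≈ 0.6400
After 'steady': P(storm) = 0.8·0.6400 / (0.8·0.6400 + 0.85·0.3600) ≈ 0.6259
After 'steady': P(storm) = 0.8·0.6259 / (0.8·0.6259 + 0.85·0.3741) ≈ 0.6116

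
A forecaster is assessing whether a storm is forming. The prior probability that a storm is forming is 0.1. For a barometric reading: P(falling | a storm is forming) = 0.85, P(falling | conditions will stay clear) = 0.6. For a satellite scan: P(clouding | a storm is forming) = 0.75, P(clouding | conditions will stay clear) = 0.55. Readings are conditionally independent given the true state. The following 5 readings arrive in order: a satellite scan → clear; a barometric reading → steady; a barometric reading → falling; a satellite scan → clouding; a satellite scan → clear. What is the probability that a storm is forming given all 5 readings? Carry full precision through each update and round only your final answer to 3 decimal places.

0.024

Each posterior becomes the prior for the next update.
After a satellite scan='clear': P(storm) = 0.25·0.1000 / (0.25·0.1000 + 0.45·0.9000) ≈ 0.0581
After a barometric reading='steady': P(storm) = 0.15·0.0581 / (0.15·0.0581 + 0.4·0.9419) ≈ 0.0226
After a barometric reading='falling': P(storm) = 0.85·0.0226 / (0.85·0.0226 + 0.6·0.9774) ≈ 0.0318
After a satellite scan='clouding': P(storm) = 0.75·0.0318 / (0.75·0.0318 + 0.55·0.9682) ≈ 0.0428
After a satellite scan='clear': P(storm) = 0.25·0.0428 / (0.25·0.0428 + 0.45·0.9572) ≈ 0.0242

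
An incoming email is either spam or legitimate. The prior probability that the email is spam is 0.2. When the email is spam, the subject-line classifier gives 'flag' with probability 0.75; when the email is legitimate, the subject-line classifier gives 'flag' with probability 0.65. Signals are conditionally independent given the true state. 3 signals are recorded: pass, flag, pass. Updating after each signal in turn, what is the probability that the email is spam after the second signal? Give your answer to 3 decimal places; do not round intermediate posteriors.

0.171

After 'pass': P(spam) = 0.25·0.2000 / (0.25·0.2000 + 0.35·0.8000) ≈ 0.1515
After 'flag': P(spam) = 0.75·0.1515 / (0.75·0.1515 + 0.65·0.8485) ≈ 0.1708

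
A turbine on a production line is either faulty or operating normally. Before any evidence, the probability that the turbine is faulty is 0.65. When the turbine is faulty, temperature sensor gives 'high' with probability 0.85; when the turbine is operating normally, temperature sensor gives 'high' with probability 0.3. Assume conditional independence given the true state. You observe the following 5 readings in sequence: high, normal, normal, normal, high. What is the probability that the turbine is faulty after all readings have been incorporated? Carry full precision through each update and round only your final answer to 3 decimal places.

0.128

After 'high': P(faulty) = 0.85·0.6500 / (0.85·0.6500 + 0.3·0.3500) ≈ 0.8403
After 'normal': P(faulty) = 0.15·0.8403 / (0.15·0.8403 + 0.7·0.1597) ≈ 0.5300
After 'normal': P(faulty) = 0.15·0.5300 / (0.15·0.5300 + 0.7·0.4700) ≈ 0.1946
After 'normal': P(faulty) = 0.15·0.1946 / (0.15·0.1946 + 0.7·0.8054) ≈ 0.0492
After 'high': P(faulty) = 0.85·0.0492 / (0.85·0.0492 + 0.3·0.9508) ≈ 0.1279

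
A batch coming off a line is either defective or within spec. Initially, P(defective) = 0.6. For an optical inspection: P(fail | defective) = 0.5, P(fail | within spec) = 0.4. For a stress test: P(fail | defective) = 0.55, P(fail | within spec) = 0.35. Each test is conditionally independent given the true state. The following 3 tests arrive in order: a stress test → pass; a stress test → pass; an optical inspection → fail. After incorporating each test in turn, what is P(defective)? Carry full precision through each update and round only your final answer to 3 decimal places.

Apply Bayes' rule sequentially, carrying P(defective) forward.
After a stress test='pass': P(defective) = 0.45·0.6000 / (0.45·0.6000 + 0.65·0.4000) ≈ 0.5094
After a stress test='pass': P(defective) = 0.45·0.5094 / (0.45·0.5094 + 0.65·0.4906) ≈ 0.4182
After an optical inspection='fail': P(defective) = 0.5·0.4182 / (0.5·0.4182 + 0.4·0.5818) ≈ 0.4733

0.473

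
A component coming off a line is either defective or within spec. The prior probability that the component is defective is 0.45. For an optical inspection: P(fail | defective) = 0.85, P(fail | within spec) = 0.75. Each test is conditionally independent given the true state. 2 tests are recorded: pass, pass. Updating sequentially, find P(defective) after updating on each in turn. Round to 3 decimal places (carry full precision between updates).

0.228

Apply Bayes' rule sequentially, carrying P(defective) forward.
After 'pass': P(defective) = 0.15·0.4500 / (0.15·0.4500 + 0.25·0.5500) ≈ 0.3293
After 'pass': P(defective) = 0.15·0.3293 / (0.15·0.3293 + 0.25·0.6707) ≈ 0.2275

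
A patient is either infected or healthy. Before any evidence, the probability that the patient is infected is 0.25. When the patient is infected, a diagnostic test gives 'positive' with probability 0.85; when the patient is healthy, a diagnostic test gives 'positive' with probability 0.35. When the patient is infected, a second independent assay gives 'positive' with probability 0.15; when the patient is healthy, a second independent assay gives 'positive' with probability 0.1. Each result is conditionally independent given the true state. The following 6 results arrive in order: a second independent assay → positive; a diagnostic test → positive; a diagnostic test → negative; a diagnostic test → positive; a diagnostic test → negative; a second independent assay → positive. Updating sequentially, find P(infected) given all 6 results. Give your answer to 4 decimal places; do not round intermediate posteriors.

0.1907

After a second independent assay='positive': P(infected) = 0.15·0.2500 / (0.15·0.2500 + 0.1·0.7500) ≈ 0.3333
After a diagnostic test='positive': P(infected) = 0.85·0.3333 / (0.85·0.3333 + 0.35·0.6667) ≈ 0.5484
After a diagnostic test='negative': P(infected) = 0.15·0.5484 / (0.15·0.5484 + 0.65·0.4516) ≈ 0.2189
After a diagnostic test='positive': P(infected) = 0.85·0.2189 / (0.85·0.2189 + 0.35·0.7811) ≈ 0.4050
After a diagnostic test='negative': P(infected) = 0.15·0.4050 / (0.15·0.4050 + 0.65·0.5950) ≈ 0.1357
After a second independent assay='positive': P(infected) = 0.15·0.1357 / (0.15·0.1357 + 0.1·0.8643) ≈ 0.1907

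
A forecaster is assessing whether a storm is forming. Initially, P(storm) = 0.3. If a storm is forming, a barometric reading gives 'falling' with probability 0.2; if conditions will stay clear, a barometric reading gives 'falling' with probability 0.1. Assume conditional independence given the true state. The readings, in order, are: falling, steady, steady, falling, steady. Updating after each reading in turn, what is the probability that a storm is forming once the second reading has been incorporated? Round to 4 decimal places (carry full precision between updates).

After 'falling': P(storm) = 0.2·0.3000 / (0.2·0.3000 + 0.1·0.7000) ≈ 0.4615
After 'steady': P(storm) = 0.8·0.4615 / (0.8·0.4615 + 0.9·0.5385) ≈ 0.4324

0.4324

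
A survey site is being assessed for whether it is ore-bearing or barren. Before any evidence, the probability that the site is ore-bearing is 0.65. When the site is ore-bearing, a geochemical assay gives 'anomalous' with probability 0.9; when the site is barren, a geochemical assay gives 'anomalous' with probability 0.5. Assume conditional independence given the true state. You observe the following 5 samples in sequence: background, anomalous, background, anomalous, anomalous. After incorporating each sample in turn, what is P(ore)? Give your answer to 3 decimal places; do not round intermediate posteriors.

0.302

Each posterior becomes the prior for the next update.
After 'background': P(ore) = 0.1·0.6500 / (0.1·0.6500 + 0.5·0.3500) ≈ 0.2708
After 'anomalous': P(ore) = 0.9·0.2708 / (0.9·0.2708 + 0.5·0.7292) ≈ 0.4007
After 'background': P(ore) = 0.1·0.4007 / (0.1·0.4007 + 0.5·0.5993) ≈ 0.1179
After 'anomalous': P(ore) = 0.9·0.1179 / (0.9·0.1179 + 0.5·0.8821) ≈ 0.1940
After 'anomalous': P(ore) = 0.9·0.1940 / (0.9·0.1940 + 0.5·0.8060) ≈ 0.3023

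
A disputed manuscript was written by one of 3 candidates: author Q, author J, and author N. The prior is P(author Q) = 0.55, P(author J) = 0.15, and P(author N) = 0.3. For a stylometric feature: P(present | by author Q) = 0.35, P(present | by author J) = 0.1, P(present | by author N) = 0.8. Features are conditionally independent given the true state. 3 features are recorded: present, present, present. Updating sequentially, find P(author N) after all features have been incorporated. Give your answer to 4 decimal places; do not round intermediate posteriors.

After 'present': normaliser = 0.35·0.5500 + 0.1·0.1500 + 0.8·0.3000; P(author Q) ≈ 0.4302, P(author J) ≈ 0.0335, P(author N) ≈ 0.5363
After 'present': normaliser = 0.35·0.4302 + 0.1·0.0335 + 0.8·0.5363; P(author Q) ≈ 0.2583, P(author J) ≈ 0.0057, P(author N) ≈ 0.7360
After 'present': normaliser = 0.35·0.2583 + 0.1·0.0057 + 0.8·0.7360; P(author Q) ≈ 0.1330, P(author J) ≈ 0.0008, P(author N) ≈ 0.8662

0.8662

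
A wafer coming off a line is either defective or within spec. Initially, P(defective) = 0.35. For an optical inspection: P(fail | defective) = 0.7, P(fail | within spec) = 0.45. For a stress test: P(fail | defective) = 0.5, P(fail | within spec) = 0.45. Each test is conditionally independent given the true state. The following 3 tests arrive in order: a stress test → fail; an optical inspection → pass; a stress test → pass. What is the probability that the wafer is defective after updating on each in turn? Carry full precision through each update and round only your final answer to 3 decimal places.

After a stress test='fail': P(defective) = 0.5·0.3500 / (0.5·0.3500 + 0.45·0.6500) ≈ 0.3743
After an optical inspection='pass': P(defective) = 0.3·0.3743 / (0.3·0.3743 + 0.55·0.6257) ≈ 0.2460
After a stress test='pass': P(defective) = 0.5·0.2460 / (0.5·0.2460 + 0.55·0.7540) ≈ 0.2288

0.229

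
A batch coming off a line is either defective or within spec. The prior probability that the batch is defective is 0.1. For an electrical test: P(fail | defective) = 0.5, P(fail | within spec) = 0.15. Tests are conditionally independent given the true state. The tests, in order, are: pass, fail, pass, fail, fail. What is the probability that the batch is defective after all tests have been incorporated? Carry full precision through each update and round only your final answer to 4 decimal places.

0.5875

Each posterior becomes the prior for the next update.
After 'pass': P(defective) = 0.5·0.1000 / (0.5·0.1000 + 0.85·0.9000) ≈ 0.0613
After 'fail': P(defective) = 0.5·0.0613 / (0.5·0.0613 + 0.15·0.9387) ≈ 0.1789
After 'pass': P(defective) = 0.5·0.1789 / (0.5·0.1789 + 0.85·0.8211) ≈ 0.1136
After 'fail': P(defective) = 0.5·0.1136 / (0.5·0.1136 + 0.15·0.8864) ≈ 0.2993
After 'fail': P(defective) = 0.5·0.2993 / (0.5·0.2993 + 0.15·0.7007) ≈ 0.5875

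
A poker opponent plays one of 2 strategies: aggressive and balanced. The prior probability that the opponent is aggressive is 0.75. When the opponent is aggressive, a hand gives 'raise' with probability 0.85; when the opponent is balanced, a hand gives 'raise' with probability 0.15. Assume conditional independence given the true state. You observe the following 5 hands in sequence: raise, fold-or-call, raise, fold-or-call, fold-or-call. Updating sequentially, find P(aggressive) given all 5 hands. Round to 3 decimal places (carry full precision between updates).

After 'raise': P(aggressive) = 0.85·0.7500 / (0.85·0.7500 + 0.15·0.2500) ≈ 0.9444
After 'fold-or-call': P(aggressive) = 0.15·0.9444 / (0.15·0.9444 + 0.85·0.0556) ≈ 0.7500
After 'raise': P(aggressive) = 0.85·0.7500 / (0.85·0.7500 + 0.15·0.2500) ≈ 0.9444
After 'fold-or-call': P(aggressive) = 0.15·0.9444 / (0.15·0.9444 + 0.85·0.0556) ≈ 0.7500
After 'fold-or-call': P(aggressive) = 0.15·0.7500 / (0.15·0.7500 + 0.85·0.2500) ≈ 0.3462

0.346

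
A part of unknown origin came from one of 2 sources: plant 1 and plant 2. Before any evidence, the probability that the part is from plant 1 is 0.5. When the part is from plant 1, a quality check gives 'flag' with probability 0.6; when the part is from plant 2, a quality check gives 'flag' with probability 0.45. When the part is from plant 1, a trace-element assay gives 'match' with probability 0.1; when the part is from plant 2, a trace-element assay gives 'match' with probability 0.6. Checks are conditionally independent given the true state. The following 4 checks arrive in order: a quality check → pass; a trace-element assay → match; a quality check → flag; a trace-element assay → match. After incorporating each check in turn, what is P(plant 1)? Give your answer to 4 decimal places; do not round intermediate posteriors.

After a quality check='pass': P(plant 1) = 0.4·0.5000 / (0.4·0.5000 + 0.55·0.5000) ≈ 0.4211
After a trace-element assay='match': P(plant 1) = 0.1·0.4211 / (0.1·0.4211 + 0.6·0.5789) ≈ 0.1081
After a quality check='flag': P(plant 1) = 0.6·0.1081 / (0.6·0.1081 + 0.45·0.8919) ≈ 0.1391
After a trace-element assay='match': P(plant 1) = 0.1·0.1391 / (0.1·0.1391 + 0.6·0.8609) ≈ 0.0262

0.0262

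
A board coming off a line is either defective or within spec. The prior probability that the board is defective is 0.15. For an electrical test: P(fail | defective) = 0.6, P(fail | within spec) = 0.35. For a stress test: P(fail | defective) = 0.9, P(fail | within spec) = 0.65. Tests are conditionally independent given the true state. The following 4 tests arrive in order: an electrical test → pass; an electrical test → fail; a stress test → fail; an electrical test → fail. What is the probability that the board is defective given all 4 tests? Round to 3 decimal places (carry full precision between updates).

After an electrical test='pass': P(defective) = 0.4·0.1500 / (0.4·0.1500 + 0.65·0.8500) ≈ 0.0980
After an electrical test='fail': P(defective) = 0.6·0.0980 / (0.6·0.0980 + 0.35·0.9020) ≈ 0.1569
After a stress test='fail': P(defective) = 0.9·0.1569 / (0.9·0.1569 + 0.65·0.8431) ≈ 0.2049
After an electrical test='fail': P(defective) = 0.6·0.2049 / (0.6·0.2049 + 0.35·0.7951) ≈ 0.3065

0.306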